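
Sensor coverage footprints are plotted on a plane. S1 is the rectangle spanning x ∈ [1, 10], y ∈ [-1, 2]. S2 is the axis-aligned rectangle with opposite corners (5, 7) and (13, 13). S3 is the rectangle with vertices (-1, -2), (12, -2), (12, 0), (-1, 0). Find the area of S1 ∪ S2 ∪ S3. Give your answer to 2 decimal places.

By inclusion–exclusion:
Individual areas: |S1| = 27, |S2| = 48, |S3| = 26.
|S1∩S2| = 0 (no overlap).
|S1∩S3|: x∈[1,10], y∈[-1,0] → 9·1 = 9.
|S2∩S3| = 0 (no overlap).
|S1∩S2∩S3| = 0.
|S1 ∪ S2 ∪ S3| = 101 − 9 + 0 = 92.00.

92.00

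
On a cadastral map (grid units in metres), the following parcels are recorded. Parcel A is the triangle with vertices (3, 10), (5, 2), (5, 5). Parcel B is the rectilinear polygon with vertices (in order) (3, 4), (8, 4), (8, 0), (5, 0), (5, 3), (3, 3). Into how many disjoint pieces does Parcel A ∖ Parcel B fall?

2

Parcel A ∖ Parcel B splits into 2 disjoint pieces (area 2.5, area 0.125).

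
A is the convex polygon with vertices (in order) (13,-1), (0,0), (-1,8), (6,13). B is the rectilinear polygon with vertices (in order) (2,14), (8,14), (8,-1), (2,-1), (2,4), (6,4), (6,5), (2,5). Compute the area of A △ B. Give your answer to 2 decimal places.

|A| = 118, |B| = 86, |A∩B| = 66.5934.
|A △ B| = |A| + |B| − 2·|A∩B| = 118 + 86 − 133.1868 = 70.81.

70.81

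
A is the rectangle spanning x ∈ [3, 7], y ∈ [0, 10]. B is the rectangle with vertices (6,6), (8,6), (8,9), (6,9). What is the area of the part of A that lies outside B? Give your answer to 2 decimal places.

37.00

|A∩B|: x∈[6,7], y∈[6,9] → 1·3 = 3.
|A| = 40.
|A ∖ B| = |A| − |A∩B| = 40 − 3 = 37.00.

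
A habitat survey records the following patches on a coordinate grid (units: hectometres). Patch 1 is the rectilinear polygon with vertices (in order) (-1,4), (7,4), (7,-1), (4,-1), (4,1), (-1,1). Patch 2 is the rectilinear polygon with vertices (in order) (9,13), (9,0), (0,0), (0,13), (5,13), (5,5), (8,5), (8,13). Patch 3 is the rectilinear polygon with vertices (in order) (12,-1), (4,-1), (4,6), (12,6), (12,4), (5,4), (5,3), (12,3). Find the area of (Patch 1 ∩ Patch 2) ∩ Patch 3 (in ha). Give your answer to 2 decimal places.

|Patch 1 ∩ Patch 2| = 24.
|(Patch 1 ∩ Patch 2) ∩ Patch 3| = 10.00.

10.00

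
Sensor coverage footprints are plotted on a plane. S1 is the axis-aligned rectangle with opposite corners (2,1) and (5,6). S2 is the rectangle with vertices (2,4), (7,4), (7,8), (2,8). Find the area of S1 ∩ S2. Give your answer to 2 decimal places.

6.00

|S1∩S2|: x∈[2,5], y∈[4,6] → 3·2 = 6.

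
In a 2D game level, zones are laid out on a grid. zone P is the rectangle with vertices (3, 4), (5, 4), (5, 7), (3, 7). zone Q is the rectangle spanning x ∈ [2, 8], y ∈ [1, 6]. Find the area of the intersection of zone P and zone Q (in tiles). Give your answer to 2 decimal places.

4.00

|zone P∩zone Q|: x∈[3,5], y∈[4,6] → 2·2 = 4.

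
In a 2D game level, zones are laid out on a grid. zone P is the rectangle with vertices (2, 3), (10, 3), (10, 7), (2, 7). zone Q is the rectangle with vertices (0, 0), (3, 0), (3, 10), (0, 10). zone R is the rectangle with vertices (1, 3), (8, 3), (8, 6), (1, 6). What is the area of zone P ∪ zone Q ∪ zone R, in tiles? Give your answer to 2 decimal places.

58.00

By inclusion–exclusion:
Individual areas: |zone P| = 32, |zone Q| = 30, |zone R| = 21.
|zone P∩zone Q|: x∈[2,3], y∈[3,7] → 1·4 = 4.
|zone P∩zone R|: x∈[2,8], y∈[3,6] → 6·3 = 18.
|zone Q∩zone R|: x∈[1,3], y∈[3,6] → 2·3 = 6.
|zone P∩zone Q∩zone R| = 3.
|zone P ∪ zone Q ∪ zone R| = 83 − 28 + 3 = 58.00.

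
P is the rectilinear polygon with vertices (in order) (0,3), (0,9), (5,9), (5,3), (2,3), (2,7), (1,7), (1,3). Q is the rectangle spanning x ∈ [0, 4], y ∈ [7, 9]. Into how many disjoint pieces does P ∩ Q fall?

1

P ∩ Q is a single connected region.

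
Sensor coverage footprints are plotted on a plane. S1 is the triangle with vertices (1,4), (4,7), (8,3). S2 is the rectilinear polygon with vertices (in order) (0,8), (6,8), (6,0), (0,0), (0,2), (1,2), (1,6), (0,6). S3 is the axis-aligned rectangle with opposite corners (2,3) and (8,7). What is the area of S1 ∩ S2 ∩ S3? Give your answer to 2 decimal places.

9.71

The intersection is the polygon with vertices (6,5), (6,3.286), (2,3.857), (2,5), (4,7).
By the shoelace formula its area is 9.71.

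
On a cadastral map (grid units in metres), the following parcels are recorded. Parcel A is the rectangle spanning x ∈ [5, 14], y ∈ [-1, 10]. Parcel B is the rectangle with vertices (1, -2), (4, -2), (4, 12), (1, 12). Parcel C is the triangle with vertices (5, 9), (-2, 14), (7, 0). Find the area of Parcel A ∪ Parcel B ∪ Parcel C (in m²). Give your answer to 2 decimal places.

150.25

By inclusion–exclusion:
Individual areas: |Parcel A| = 99, |Parcel B| = 42, |Parcel C| = 26.5.
|Parcel A∩Parcel B| = 0 (no overlap).
|Parcel A∩Parcel C| = 5.8889.
|Parcel B∩Parcel C| = 11.3571.
|Parcel A∩Parcel B∩Parcel C| = 0.
|Parcel A ∪ Parcel B ∪ Parcel C| = 167.5 − 17.246 + 0 = 150.25.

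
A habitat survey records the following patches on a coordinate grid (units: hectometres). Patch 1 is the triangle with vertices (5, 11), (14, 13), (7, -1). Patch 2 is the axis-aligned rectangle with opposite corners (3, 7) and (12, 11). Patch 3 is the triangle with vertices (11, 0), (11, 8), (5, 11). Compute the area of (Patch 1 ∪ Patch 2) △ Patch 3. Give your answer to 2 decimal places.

55.12

|Patch 1 ∪ Patch 2| = 66.3333.
|(Patch 1 ∪ Patch 2) ∩ Patch 3| = 17.6087.
|(Patch 1 ∪ Patch 2) △ Patch 3| = 66.3333 + 24 − 35.2174 = 55.12.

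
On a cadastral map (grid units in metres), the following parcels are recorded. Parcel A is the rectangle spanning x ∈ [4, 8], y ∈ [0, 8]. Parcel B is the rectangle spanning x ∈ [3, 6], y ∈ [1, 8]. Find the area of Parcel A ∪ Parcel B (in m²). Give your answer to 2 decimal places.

39.00

By inclusion–exclusion:
Individual areas: |Parcel A| = 32, |Parcel B| = 21.
|Parcel A∩Parcel B|: x∈[4,6], y∈[1,8] → 2·7 = 14.
|Parcel A ∪ Parcel B| = 53 − 14 = 39.00.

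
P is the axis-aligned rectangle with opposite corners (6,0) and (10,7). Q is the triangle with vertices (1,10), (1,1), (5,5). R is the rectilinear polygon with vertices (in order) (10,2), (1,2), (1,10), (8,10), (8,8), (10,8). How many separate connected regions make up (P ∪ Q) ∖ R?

(P ∪ Q) ∖ R splits into 2 disjoint pieces (area 8, area 0.5).

2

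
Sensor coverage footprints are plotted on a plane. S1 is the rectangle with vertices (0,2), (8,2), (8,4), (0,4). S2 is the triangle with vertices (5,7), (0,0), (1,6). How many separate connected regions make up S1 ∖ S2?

2

S1 ∖ S2 splits into 2 disjoint pieces (area 11.7143, area 1).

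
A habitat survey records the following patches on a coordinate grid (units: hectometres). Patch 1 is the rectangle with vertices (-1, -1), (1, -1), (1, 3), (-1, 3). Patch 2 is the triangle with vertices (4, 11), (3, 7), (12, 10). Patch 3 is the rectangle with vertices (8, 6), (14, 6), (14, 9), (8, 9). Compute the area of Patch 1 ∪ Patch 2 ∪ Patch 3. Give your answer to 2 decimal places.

By inclusion–exclusion:
Individual areas: |Patch 1| = 8, |Patch 2| = 16.5, |Patch 3| = 18.
|Patch 1∩Patch 2| = 0.
|Patch 1∩Patch 3| = 0 (no overlap).
|Patch 2∩Patch 3| = 0.1667.
|Patch 1∩Patch 2∩Patch 3| = 0.
|Patch 1 ∪ Patch 2 ∪ Patch 3| = 42.5 − 0.1667 + 0 = 42.33.

42.33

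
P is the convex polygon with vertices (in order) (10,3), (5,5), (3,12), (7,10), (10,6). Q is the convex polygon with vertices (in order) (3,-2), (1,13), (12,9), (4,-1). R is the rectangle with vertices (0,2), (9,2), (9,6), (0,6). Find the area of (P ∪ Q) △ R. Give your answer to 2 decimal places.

|P ∪ Q| = 83.1637.
|(P ∪ Q) ∩ R| = 24.0121.
|(P ∪ Q) △ R| = 83.1637 + 36 − 48.0242 = 71.14.

71.14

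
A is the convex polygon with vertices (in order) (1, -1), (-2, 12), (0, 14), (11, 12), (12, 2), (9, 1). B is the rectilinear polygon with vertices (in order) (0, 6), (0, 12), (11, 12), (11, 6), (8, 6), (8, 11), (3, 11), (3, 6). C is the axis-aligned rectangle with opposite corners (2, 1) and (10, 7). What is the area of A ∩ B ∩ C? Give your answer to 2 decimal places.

3.00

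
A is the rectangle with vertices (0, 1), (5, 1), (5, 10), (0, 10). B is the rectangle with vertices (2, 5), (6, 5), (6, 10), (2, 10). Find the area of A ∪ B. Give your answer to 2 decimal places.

By inclusion–exclusion:
Individual areas: |A| = 45, |B| = 20.
|A∩B|: x∈[2,5], y∈[5,10] → 3·5 = 15.
|A ∪ B| = 65 − 15 = 50.00.

50.00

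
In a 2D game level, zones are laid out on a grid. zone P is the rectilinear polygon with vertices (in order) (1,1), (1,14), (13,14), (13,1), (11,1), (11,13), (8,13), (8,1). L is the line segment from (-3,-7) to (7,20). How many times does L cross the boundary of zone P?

The segment meets the boundary at (4.778,14), (1,3.8).

2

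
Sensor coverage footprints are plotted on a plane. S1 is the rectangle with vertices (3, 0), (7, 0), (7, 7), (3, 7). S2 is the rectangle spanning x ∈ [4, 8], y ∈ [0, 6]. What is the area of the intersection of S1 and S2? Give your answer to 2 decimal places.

18.00

|S1∩S2|: x∈[4,7], y∈[0,6] → 3·6 = 18.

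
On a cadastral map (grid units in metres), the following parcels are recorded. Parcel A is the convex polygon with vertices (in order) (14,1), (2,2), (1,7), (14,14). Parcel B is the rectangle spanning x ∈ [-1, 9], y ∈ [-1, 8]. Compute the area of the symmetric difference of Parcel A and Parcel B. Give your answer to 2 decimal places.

110.77

|Parcel A| = 114, |Parcel B| = 90, |Parcel A∩Parcel B| = 46.6131.
|Parcel A △ Parcel B| = |Parcel A| + |Parcel B| − 2·|Parcel A∩Parcel B| = 114 + 90 − 93.2262 = 110.77.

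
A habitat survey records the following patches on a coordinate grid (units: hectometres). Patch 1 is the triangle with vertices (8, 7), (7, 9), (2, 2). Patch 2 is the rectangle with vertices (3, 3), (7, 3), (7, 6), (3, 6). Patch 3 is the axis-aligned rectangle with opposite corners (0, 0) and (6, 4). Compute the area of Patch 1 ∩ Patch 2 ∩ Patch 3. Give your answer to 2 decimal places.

The intersection is the polygon with vertices (3.2,3), (3,3), (3,3.4), (3.429,4), (4.4,4).
By the shoelace formula its area is 0.67.

0.67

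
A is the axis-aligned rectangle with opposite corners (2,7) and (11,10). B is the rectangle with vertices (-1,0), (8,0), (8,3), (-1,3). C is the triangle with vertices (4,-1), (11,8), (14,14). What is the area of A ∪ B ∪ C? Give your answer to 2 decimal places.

58.97

By inclusion–exclusion:
Individual areas: |A| = 27, |B| = 27, |C| = 7.5.
|A∩B| = 0 (no overlap).
|A∩C| = 1.6944.
|B∩C| = 0.8333.
|A∩B∩C| = 0.
|A ∪ B ∪ C| = 61.5 − 2.5278 + 0 = 58.97.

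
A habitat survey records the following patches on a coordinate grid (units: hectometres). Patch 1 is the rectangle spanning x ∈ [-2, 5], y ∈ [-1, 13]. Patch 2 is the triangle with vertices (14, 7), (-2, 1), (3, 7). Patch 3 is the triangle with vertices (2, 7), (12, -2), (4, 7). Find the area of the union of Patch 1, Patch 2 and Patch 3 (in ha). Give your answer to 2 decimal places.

117.19

By inclusion–exclusion:
Individual areas: |Patch 1| = 98, |Patch 2| = 33, |Patch 3| = 9.
|Patch 1∩Patch 2| = 17.8125.
|Patch 1∩Patch 3| = 3.4875.
|Patch 2∩Patch 3| = 4.7392.
|Patch 1∩Patch 2∩Patch 3| = 3.2304.
|Patch 1 ∪ Patch 2 ∪ Patch 3| = 140 − 26.0392 + 3.2304 = 117.19.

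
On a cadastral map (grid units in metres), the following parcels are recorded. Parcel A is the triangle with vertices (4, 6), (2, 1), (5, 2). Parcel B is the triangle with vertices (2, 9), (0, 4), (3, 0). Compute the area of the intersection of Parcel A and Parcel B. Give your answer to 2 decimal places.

The intersection is the polygon with vertices (2.696,2.739), (2.857,1.286), (2.2,1.067), (2.087,1.217).
By the shoelace formula its area is 0.63.

0.63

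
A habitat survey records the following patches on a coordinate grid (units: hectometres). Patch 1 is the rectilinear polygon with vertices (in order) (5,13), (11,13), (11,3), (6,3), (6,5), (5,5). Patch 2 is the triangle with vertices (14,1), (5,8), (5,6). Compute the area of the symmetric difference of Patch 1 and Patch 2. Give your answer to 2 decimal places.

51.20

|Patch 1| = 58, |Patch 2| = 9, |Patch 1∩Patch 2| = 7.9.
|Patch 1 △ Patch 2| = |Patch 1| + |Patch 2| − 2·|Patch 1∩Patch 2| = 58 + 9 − 15.8 = 51.20.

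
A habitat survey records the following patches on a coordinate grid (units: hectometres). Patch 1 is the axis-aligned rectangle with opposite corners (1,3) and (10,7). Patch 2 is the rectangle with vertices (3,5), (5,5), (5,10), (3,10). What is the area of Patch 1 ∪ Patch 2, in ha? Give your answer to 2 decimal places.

By inclusion–exclusion:
Individual areas: |Patch 1| = 36, |Patch 2| = 10.
|Patch 1∩Patch 2|: x∈[3,5], y∈[5,7] → 2·2 = 4.
|Patch 1 ∪ Patch 2| = 46 − 4 = 42.00.

42.00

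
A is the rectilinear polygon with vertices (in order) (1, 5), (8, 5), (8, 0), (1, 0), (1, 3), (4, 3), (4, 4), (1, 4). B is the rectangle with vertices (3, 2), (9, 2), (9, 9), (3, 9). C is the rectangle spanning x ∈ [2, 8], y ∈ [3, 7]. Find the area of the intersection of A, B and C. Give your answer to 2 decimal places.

9.00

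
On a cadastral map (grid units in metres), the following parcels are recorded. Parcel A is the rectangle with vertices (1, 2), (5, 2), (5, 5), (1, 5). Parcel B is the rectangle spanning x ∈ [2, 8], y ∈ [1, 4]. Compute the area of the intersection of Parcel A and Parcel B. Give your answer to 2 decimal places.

6.00

|Parcel A∩Parcel B|: x∈[2,5], y∈[2,4] → 3·2 = 6.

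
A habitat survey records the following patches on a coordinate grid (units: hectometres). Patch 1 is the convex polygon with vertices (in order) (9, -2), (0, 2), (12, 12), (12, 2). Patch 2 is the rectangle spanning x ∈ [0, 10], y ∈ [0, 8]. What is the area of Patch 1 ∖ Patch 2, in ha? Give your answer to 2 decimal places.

|Patch 1| = 84, |Patch 1∩Patch 2| = 53.9.
|Patch 1 ∖ Patch 2| = |Patch 1| − |Patch 1∩Patch 2| = 84 − 53.9 = 30.10.

30.10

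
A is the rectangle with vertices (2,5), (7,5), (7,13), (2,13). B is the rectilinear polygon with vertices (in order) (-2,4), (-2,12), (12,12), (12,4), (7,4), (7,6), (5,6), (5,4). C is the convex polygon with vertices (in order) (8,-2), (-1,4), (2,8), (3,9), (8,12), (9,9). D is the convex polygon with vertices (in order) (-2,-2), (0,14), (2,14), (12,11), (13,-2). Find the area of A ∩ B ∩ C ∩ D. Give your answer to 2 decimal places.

22.30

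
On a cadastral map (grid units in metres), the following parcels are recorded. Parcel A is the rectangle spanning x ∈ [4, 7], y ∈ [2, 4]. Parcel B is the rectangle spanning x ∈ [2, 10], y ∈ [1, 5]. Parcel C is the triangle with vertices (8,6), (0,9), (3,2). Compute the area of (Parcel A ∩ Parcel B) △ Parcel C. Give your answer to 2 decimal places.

|Parcel A ∩ Parcel B| = 6.
|(Parcel A ∩ Parcel B) ∩ Parcel C| = 0.9.
|(Parcel A ∩ Parcel B) △ Parcel C| = 6 + 23.5 − 1.8 = 27.70.

27.70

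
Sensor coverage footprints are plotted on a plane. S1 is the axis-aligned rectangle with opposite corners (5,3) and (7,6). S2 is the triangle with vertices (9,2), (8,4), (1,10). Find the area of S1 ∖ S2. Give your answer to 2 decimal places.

4.76

|S1| = 6, |S1∩S2| = 1.2381.
|S1 ∖ S2| = |S1| − |S1∩S2| = 6 − 1.2381 = 4.76.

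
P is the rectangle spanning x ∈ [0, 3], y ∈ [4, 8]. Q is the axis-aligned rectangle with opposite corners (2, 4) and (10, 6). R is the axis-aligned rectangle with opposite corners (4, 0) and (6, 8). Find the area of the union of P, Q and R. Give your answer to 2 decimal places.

38.00

By inclusion–exclusion:
Individual areas: |P| = 12, |Q| = 16, |R| = 16.
|P∩Q|: x∈[2,3], y∈[4,6] → 1·2 = 2.
|P∩R| = 0 (no overlap).
|Q∩R|: x∈[4,6], y∈[4,6] → 2·2 = 4.
|P∩Q∩R| = 0.
|P ∪ Q ∪ R| = 44 − 6 + 0 = 38.00.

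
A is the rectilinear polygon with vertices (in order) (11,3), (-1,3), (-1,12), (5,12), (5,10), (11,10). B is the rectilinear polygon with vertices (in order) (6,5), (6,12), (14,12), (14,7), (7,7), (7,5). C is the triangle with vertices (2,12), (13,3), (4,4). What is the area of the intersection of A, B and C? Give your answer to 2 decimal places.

The intersection is the polygon with vertices (7,7), (7,5), (6,5), (6,8.727), (8.111,7).
By the shoelace formula its area is 3.82.

3.82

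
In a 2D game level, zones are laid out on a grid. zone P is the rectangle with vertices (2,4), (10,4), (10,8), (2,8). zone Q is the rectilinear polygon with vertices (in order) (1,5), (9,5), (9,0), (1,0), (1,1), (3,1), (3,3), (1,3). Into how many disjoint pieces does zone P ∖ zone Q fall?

1

zone P ∖ zone Q is a single connected region.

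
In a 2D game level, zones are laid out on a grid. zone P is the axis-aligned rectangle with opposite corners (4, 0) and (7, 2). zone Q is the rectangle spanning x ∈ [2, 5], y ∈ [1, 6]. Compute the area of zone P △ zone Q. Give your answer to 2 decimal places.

|zone P∩zone Q|: x∈[4,5], y∈[1,2] → 1·1 = 1.
|zone P △ zone Q| = |zone P| + |zone Q| − 2·|zone P∩zone Q| = 6 + 15 − 2 = 19.00.

19.00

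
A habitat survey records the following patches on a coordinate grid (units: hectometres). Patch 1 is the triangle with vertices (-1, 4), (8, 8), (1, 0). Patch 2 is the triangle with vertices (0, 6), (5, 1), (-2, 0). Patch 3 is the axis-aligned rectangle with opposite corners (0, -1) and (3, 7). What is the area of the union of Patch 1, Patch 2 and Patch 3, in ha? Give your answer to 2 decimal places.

40.71

By inclusion–exclusion:
Individual areas: |Patch 1| = 22, |Patch 2| = 20, |Patch 3| = 24.
|Patch 1∩Patch 2| = 10.4876.
|Patch 1∩Patch 3| = 12.0476.
|Patch 2∩Patch 3| = 12.
|Patch 1∩Patch 2∩Patch 3| = 9.242.
|Patch 1 ∪ Patch 2 ∪ Patch 3| = 66 − 34.5352 + 9.242 = 40.71.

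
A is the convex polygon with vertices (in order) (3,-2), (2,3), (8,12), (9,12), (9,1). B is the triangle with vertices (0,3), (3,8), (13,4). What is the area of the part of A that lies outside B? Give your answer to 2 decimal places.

|A| = 59.5, |A∩B| = 17.3731.
|A ∖ B| = |A| − |A∩B| = 59.5 − 17.3731 = 42.13.

42.13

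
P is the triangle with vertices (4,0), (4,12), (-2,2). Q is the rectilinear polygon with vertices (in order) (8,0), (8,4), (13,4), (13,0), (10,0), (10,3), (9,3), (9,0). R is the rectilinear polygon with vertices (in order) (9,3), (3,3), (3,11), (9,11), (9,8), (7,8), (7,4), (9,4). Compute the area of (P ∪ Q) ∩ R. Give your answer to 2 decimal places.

8.87

|P ∪ Q| = 53.
|(P ∪ Q) ∩ R| = 8.87.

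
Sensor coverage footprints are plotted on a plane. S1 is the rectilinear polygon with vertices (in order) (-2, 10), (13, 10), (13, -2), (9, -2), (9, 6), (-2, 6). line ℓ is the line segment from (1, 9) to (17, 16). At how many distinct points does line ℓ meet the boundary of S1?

The segment meets the boundary at (3.286,10).

1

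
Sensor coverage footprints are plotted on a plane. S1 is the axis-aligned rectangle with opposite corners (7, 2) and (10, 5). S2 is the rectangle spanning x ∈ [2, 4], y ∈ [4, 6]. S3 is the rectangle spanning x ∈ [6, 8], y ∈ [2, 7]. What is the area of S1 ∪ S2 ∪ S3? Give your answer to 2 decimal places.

20.00

By inclusion–exclusion:
Individual areas: |S1| = 9, |S2| = 4, |S3| = 10.
|S1∩S2| = 0 (no overlap).
|S1∩S3|: x∈[7,8], y∈[2,5] → 1·3 = 3.
|S2∩S3| = 0 (no overlap).
|S1∩S2∩S3| = 0.
|S1 ∪ S2 ∪ S3| = 23 − 3 + 0 = 20.00.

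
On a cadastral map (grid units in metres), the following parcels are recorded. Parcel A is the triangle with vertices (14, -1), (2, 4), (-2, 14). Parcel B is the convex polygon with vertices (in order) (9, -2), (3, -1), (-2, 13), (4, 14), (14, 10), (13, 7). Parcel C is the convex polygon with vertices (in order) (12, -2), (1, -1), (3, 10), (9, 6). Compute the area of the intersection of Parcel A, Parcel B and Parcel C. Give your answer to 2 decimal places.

The intersection is the polygon with vertices (1.938,4.156), (2.893,9.413), (10.337,2.434), (10.627,1.661), (10.156,0.602), (2,4).
By the shoelace formula its area is 31.62.

31.62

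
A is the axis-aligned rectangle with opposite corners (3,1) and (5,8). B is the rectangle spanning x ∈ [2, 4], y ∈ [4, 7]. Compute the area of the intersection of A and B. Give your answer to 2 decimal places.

3.00

|A∩B|: x∈[3,4], y∈[4,7] → 1·3 = 3.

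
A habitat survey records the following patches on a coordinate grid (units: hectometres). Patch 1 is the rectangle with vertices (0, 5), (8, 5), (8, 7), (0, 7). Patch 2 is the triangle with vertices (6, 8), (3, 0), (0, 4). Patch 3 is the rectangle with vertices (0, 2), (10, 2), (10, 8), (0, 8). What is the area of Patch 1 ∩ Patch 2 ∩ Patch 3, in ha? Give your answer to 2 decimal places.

4.50

The intersection is the polygon with vertices (4.875,5), (1.5,5), (4.5,7), (5.625,7).
By the shoelace formula its area is 4.50.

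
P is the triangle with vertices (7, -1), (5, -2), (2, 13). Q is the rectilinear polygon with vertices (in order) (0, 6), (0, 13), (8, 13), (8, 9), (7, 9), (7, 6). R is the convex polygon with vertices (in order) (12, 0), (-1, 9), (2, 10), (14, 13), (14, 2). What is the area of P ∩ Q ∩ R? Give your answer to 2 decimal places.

3.23

The intersection is the polygon with vertices (4.5,6), (3.4,6), (2.571,10.143), (2.984,10.246).
By the shoelace formula its area is 3.23.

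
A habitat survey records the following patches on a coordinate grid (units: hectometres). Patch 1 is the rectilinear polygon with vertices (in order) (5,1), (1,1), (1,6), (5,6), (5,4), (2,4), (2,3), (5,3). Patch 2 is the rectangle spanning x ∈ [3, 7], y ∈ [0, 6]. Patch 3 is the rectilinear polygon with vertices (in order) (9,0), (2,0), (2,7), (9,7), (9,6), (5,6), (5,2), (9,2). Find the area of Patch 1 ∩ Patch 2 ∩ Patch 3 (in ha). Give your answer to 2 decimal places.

8.00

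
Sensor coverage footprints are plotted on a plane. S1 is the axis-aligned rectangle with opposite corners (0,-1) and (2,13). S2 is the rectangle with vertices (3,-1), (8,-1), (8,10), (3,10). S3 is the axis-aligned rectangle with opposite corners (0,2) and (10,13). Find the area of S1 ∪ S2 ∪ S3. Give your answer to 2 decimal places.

131.00

By inclusion–exclusion:
Individual areas: |S1| = 28, |S2| = 55, |S3| = 110.
|S1∩S2| = 0 (no overlap).
|S1∩S3|: x∈[0,2], y∈[2,13] → 2·11 = 22.
|S2∩S3|: x∈[3,8], y∈[2,10] → 5·8 = 40.
|S1∩S2∩S3| = 0.
|S1 ∪ S2 ∪ S3| = 193 − 62 + 0 = 131.00.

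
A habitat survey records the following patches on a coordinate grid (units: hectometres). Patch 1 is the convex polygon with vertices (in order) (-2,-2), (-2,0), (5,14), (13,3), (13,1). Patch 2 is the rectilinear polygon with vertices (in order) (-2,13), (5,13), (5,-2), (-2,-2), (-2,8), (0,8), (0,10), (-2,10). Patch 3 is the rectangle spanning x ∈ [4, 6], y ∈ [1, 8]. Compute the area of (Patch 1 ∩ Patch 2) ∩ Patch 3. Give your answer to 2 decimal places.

The region (Patch 1 ∩ Patch 2) ∩ Patch 3 is the polygon with vertices (5,1), (4,1), (4,8), (5,8).
By the shoelace formula its area is 7.00.

7.00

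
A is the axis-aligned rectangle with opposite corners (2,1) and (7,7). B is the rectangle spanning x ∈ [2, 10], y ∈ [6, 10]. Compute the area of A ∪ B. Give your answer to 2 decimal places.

By inclusion–exclusion:
Individual areas: |A| = 30, |B| = 32.
|A∩B|: x∈[2,7], y∈[6,7] → 5·1 = 5.
|A ∪ B| = 62 − 5 = 57.00.

57.00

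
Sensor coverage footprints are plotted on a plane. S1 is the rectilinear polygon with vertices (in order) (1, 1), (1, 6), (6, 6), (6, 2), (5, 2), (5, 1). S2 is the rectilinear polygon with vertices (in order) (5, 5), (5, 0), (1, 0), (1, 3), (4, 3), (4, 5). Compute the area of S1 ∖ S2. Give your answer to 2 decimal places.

|S1| = 24, |S1∩S2| = 10.
|S1 ∖ S2| = |S1| − |S1∩S2| = 24 − 10 = 14.00.

14.00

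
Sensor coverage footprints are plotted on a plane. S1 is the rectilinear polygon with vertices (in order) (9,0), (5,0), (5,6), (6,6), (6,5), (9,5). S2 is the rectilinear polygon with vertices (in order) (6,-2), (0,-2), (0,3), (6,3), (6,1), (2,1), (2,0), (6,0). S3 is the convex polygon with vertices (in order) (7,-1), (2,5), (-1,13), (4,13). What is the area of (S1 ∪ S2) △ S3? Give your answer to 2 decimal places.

|S1 ∪ S2| = 45.
|(S1 ∪ S2) ∩ S3| = 7.1071.
|(S1 ∪ S2) △ S3| = 45 + 46 − 14.2143 = 76.79.

76.79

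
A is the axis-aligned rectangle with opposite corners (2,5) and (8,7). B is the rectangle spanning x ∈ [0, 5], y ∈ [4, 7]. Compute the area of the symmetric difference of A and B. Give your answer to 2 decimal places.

15.00

|A∩B|: x∈[2,5], y∈[5,7] → 3·2 = 6.
|A △ B| = |A| + |B| − 2·|A∩B| = 12 + 15 − 12 = 15.00.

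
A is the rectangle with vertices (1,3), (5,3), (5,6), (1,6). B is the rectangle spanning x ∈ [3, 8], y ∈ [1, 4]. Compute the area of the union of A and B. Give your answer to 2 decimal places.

By inclusion–exclusion:
Individual areas: |A| = 12, |B| = 15.
|A∩B|: x∈[3,5], y∈[3,4] → 2·1 = 2.
|A ∪ B| = 27 − 2 = 25.00.

25.00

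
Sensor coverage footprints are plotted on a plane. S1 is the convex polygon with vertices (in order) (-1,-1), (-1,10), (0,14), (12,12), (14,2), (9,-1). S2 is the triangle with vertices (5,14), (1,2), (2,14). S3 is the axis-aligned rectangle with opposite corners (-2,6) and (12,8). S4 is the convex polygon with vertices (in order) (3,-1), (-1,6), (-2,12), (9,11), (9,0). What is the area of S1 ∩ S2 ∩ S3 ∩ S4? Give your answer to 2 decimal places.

2.50

The intersection is the polygon with vertices (1.333,6), (1.5,8), (3,8), (2.333,6).
By the shoelace formula its area is 2.50.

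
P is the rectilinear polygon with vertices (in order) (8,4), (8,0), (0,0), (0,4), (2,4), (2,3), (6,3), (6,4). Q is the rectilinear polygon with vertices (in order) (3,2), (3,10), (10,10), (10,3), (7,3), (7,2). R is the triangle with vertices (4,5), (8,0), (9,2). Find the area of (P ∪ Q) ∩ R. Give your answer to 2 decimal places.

The region (P ∪ Q) ∩ R is the polygon with vertices (8,0), (4,5), (8,2.6).
By the shoelace formula its area is 5.20.

5.20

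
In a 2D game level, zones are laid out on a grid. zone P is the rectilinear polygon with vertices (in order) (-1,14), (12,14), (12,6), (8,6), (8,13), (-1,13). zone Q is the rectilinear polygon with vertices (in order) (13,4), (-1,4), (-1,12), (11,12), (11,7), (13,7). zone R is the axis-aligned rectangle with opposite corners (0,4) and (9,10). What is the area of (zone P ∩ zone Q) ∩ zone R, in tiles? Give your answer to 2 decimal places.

4.00

The region (zone P ∩ zone Q) ∩ zone R is the polygon with vertices (8,6), (8,10), (9,10), (9,6).
By the shoelace formula its area is 4.00.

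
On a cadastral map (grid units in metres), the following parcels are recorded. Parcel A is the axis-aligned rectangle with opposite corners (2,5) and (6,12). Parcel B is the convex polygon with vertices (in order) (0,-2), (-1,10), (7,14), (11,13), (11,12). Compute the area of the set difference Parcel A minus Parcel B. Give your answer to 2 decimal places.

|Parcel A| = 28, |Parcel A∩Parcel B| = 27.5909.
|Parcel A ∖ Parcel B| = |Parcel A| − |Parcel A∩Parcel B| = 28 − 27.5909 = 0.41.

0.41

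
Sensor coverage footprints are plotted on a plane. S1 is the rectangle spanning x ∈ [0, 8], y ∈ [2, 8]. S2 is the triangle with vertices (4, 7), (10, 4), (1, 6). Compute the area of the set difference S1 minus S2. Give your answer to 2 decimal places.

41.06

|S1| = 48, |S1∩S2| = 6.9444.
|S1 ∖ S2| = |S1| − |S1∩S2| = 48 − 6.9444 = 41.06.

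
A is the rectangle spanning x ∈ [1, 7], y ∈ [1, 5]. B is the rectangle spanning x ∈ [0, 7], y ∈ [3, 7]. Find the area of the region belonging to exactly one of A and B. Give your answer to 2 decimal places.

|A∩B|: x∈[1,7], y∈[3,5] → 6·2 = 12.
|A △ B| = |A| + |B| − 2·|A∩B| = 24 + 28 − 24 = 28.00.

28.00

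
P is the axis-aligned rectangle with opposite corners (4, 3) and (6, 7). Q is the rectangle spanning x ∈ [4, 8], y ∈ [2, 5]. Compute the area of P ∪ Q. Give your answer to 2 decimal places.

16.00

By inclusion–exclusion:
Individual areas: |P| = 8, |Q| = 12.
|P∩Q|: x∈[4,6], y∈[3,5] → 2·2 = 4.
|P ∪ Q| = 20 − 4 = 16.00.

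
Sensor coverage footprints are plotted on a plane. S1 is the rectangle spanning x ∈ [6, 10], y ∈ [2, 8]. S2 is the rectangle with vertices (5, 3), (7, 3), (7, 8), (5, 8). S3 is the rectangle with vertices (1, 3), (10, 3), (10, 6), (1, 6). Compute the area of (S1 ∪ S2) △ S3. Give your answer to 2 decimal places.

|S1 ∪ S2| = 29.
|(S1 ∪ S2) ∩ S3| = 15.
|(S1 ∪ S2) △ S3| = 29 + 27 − 30 = 26.00.

26.00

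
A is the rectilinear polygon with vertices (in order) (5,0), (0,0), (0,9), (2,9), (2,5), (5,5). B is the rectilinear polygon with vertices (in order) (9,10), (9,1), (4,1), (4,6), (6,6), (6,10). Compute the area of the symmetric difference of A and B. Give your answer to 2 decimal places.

|A| = 33, |B| = 37, |A∩B| = 4.
|A △ B| = |A| + |B| − 2·|A∩B| = 33 + 37 − 8 = 62.00.

62.00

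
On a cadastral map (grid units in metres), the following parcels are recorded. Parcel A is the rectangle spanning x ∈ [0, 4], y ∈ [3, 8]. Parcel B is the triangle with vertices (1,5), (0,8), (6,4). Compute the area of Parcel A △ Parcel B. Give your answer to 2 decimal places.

|Parcel A| = 20, |Parcel B| = 7, |Parcel A∩Parcel B| = 6.0667.
|Parcel A △ Parcel B| = |Parcel A| + |Parcel B| − 2·|Parcel A∩Parcel B| = 20 + 7 − 12.1333 = 14.87.

14.87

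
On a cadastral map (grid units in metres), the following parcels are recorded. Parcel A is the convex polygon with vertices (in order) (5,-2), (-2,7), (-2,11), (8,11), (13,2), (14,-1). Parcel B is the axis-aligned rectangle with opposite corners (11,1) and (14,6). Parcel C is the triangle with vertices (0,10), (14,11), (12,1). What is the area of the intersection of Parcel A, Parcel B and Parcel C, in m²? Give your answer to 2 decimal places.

The intersection is the polygon with vertices (11,5.6), (12.412,3.059), (12,1), (11,1.75).
By the shoelace formula its area is 3.90.

3.90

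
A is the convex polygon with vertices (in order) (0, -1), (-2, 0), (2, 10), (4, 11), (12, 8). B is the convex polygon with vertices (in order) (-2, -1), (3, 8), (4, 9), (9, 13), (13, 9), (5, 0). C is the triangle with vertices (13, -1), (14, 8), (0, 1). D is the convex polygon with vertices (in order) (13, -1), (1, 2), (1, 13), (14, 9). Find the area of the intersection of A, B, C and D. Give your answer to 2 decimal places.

The intersection is the polygon with vertices (8,5), (3.25,1.438), (1.667,1.833).
By the shoelace formula its area is 3.76.

3.76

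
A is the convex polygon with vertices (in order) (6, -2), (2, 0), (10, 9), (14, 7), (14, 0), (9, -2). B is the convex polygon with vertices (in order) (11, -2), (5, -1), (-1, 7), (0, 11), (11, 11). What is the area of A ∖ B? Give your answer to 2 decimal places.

30.98

|A| = 83, |A∩B| = 52.0158.
|A ∖ B| = |A| − |A∩B| = 83 − 52.0158 = 30.98.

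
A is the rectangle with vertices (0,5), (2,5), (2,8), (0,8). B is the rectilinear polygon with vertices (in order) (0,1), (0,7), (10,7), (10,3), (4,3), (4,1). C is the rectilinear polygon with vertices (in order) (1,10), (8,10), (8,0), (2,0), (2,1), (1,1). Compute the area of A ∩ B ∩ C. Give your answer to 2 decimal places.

2.00

The intersection is the polygon with vertices (1,5), (1,7), (2,7), (2,5).
By the shoelace formula its area is 2.00.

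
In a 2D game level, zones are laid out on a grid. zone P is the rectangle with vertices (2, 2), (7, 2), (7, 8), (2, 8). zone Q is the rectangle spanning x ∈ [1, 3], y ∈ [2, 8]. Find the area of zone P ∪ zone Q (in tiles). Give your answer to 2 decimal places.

36.00

By inclusion–exclusion:
Individual areas: |zone P| = 30, |zone Q| = 12.
|zone P∩zone Q|: x∈[2,3], y∈[2,8] → 1·6 = 6.
|zone P ∪ zone Q| = 42 − 6 = 36.00.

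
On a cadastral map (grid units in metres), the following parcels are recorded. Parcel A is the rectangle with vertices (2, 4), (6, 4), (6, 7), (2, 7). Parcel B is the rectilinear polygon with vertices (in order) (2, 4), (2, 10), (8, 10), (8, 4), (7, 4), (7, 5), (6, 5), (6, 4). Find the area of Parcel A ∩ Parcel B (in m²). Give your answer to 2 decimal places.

The intersection is the polygon with vertices (6,4), (2,4), (2,7), (6,7), (6,5).
By the shoelace formula its area is 12.00.

12.00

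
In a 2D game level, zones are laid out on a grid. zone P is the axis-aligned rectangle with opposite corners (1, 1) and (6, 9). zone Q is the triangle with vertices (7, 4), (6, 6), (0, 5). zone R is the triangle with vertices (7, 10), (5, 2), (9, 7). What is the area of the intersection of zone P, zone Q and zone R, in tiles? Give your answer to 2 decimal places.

0.42

The intersection is the polygon with vertices (5.552,4.207), (6,6), (6,4.143).
By the shoelace formula its area is 0.42.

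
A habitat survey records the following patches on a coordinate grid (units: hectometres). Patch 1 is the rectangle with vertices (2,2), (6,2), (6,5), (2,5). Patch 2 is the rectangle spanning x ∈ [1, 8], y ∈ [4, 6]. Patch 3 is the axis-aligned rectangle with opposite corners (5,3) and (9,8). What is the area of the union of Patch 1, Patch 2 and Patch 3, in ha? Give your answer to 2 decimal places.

35.00

By inclusion–exclusion:
Individual areas: |Patch 1| = 12, |Patch 2| = 14, |Patch 3| = 20.
|Patch 1∩Patch 2|: x∈[2,6], y∈[4,5] → 4·1 = 4.
|Patch 1∩Patch 3|: x∈[5,6], y∈[3,5] → 1·2 = 2.
|Patch 2∩Patch 3|: x∈[5,8], y∈[4,6] → 3·2 = 6.
|Patch 1∩Patch 2∩Patch 3| = 1.
|Patch 1 ∪ Patch 2 ∪ Patch 3| = 46 − 12 + 1 = 35.00.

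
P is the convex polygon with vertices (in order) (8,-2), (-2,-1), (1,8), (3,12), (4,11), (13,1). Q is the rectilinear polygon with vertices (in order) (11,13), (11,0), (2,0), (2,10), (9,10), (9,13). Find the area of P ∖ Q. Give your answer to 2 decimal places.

|P| = 113.5, |P∩Q| = 69.3278.
|P ∖ Q| = |P| − |P∩Q| = 113.5 − 69.3278 = 44.17.

44.17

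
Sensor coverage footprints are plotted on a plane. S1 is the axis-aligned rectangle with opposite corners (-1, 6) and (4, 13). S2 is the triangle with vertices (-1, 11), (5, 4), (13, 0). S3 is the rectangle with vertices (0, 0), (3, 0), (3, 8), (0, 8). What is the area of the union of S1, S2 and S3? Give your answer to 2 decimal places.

By inclusion–exclusion:
Individual areas: |S1| = 35, |S2| = 16, |S3| = 24.
|S1∩S2| = 4.4643.
|S1∩S3|: x∈[0,3], y∈[6,8] → 3·2 = 6.
|S2∩S3| = 1.1775.
|S1∩S2∩S3| = 1.1775.
|S1 ∪ S2 ∪ S3| = 75 − 11.6418 + 1.1775 = 64.54.

64.54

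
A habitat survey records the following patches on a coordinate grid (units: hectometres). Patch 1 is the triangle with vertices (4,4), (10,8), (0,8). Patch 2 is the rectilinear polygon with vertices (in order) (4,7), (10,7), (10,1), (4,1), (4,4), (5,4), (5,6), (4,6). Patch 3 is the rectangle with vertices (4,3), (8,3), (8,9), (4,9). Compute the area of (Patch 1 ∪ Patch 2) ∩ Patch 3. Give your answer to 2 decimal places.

The region (Patch 1 ∪ Patch 2) ∩ Patch 3 has outer boundary with vertices (8,8), (8,3), (4,3), (4,4), (4,8) (shoelace area 20.00).
It has a hole with vertices (5,4), (5,4.667), (4,4) (area 0.33).
Net area = 20.00 − 0.33 = 19.67.

19.67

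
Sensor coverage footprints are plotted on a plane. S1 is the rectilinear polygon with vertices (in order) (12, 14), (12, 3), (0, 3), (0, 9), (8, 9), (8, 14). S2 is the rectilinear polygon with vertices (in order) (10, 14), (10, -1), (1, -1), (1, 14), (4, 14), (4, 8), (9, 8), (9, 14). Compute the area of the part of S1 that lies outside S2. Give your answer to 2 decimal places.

38.00

|S1| = 92, |S1∩S2| = 54.
|S1 ∖ S2| = |S1| − |S1∩S2| = 92 − 54 = 38.00.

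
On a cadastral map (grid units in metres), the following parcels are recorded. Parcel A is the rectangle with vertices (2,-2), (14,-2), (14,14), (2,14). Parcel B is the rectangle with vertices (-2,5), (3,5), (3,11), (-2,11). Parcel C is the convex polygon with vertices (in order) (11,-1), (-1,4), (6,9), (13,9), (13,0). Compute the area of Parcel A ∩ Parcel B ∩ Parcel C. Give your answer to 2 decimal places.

The intersection is the polygon with vertices (3,5), (2,5), (2,6.143), (3,6.857).
By the shoelace formula its area is 1.50.

1.50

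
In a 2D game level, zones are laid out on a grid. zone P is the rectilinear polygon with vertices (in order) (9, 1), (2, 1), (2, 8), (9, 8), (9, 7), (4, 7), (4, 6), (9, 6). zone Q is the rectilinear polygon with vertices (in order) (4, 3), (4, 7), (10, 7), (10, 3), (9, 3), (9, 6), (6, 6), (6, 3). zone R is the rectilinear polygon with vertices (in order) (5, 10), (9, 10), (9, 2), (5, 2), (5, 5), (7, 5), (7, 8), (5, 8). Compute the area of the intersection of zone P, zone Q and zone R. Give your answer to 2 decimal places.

2.00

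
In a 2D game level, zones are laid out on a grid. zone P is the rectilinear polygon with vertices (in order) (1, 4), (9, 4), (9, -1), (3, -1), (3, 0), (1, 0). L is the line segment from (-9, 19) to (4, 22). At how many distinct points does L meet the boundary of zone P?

The segment lies entirely outside zone P and never meets its boundary.

0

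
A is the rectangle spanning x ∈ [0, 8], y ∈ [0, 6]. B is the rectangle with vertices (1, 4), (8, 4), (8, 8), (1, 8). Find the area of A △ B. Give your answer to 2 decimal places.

|A∩B|: x∈[1,8], y∈[4,6] → 7·2 = 14.
|A △ B| = |A| + |B| − 2·|A∩B| = 48 + 28 − 28 = 48.00.

48.00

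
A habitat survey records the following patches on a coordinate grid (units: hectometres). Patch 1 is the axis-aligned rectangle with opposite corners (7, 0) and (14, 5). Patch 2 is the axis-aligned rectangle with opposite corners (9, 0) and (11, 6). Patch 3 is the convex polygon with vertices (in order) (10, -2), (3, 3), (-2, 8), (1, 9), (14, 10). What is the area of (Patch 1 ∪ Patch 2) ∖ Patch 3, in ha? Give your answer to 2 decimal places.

|Patch 1 ∪ Patch 2| = 37.
|(Patch 1 ∪ Patch 2) ∩ Patch 3| = 24.4857.
|(Patch 1 ∪ Patch 2) ∖ Patch 3| = 37 − 24.4857 = 12.51.

12.51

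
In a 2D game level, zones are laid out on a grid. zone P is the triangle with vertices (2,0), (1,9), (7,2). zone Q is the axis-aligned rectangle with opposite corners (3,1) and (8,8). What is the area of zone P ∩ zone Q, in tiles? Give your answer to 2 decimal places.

12.08

The intersection is the polygon with vertices (7,2), (4.5,1), (3,1), (3,6.667).
By the shoelace formula its area is 12.08.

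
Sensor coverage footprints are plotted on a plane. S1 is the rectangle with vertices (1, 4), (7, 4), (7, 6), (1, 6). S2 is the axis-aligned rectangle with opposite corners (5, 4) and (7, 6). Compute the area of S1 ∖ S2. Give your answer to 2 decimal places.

8.00

|S1∩S2|: x∈[5,7], y∈[4,6] → 2·2 = 4.
|S1| = 12.
|S1 ∖ S2| = |S1| − |S1∩S2| = 12 − 4 = 8.00.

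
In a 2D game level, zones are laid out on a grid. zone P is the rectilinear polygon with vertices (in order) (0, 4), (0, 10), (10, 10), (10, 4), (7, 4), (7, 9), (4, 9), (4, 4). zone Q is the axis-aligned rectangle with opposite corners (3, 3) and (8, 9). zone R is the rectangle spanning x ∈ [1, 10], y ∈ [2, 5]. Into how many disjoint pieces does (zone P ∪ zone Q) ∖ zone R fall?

1

(zone P ∪ zone Q) ∖ zone R is a single connected region.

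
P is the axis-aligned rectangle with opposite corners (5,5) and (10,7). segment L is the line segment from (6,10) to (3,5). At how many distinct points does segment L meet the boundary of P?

0

The segment lies entirely outside P and never meets its boundary.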